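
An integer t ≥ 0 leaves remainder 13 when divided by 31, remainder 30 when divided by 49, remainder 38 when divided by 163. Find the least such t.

The moduli are pairwise coprime; N = 31·49·163 = 247597.
N/31 = 7987; 7987 ≡ 20 (mod 31); 20·14 ≡ 1, so inverse 14.
N/49 = 5053; 5053 ≡ 6 (mod 49); 6·41 ≡ 1, so inverse 41.
N/163 = 1519; 1519 ≡ 52 (mod 163); 52·116 ≡ 1, so inverse 116.
t ≡ 13·7987·14 + 30·5053·41 + 38·1519·116 = 14364576.
14364576 mod 247597 = 3950.

3950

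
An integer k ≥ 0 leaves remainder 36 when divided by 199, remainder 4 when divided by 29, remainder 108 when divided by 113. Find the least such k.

From k ≡ 36 (mod 199) write k = 36 + 199t. Substituting into k ≡ 4 (mod 29) gives 199t ≡ 26 (mod 29), and since 25⁻¹ ≡ 7 (mod 29), t ≡ 8. Hence k ≡ 36 + 199·8 = 1628 (mod 5771).
From k ≡ 1628 (mod 5771) write k = 1628 + 5771t. Substituting into k ≡ 108 (mod 113) gives 5771t ≡ 62 (mod 113), and since 8⁻¹ ≡ 99 (mod 113), t ≡ 36. Hence k ≡ 1628 + 5771·36 = 209384 (mod 652123).

209384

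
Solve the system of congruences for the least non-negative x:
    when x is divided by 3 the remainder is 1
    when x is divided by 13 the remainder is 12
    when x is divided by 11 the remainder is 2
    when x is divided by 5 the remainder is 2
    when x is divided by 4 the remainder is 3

8527

Combine the congruences pairwise.
From x ≡ 1 (mod 3) write x = 1 + 3t. Substituting into x ≡ 12 (mod 13) gives 3t ≡ 11 (mod 13), and since 3⁻¹ ≡ 9 (mod 13), t ≡ 8. Hence x ≡ 1 + 3·8 = 25 (mod 39).
From x ≡ 25 (mod 39) write x = 25 + 39t. Substituting into x ≡ 2 (mod 11) gives 39t ≡ 10 (mod 11), and since 6⁻¹ ≡ 2 (mod 11), t ≡ 9. Hence x ≡ 25 + 39·9 = 376 (mod 429).
From x ≡ 376 (mod 429) write x = 376 + 429t. Substituting into x ≡ 2 (mod 5) gives 429t ≡ 1 (mod 5), and since 4⁻¹ ≡ 4 (mod 5), t ≡ 4. Hence x ≡ 376 + 429·4 = 2092 (mod 2145).
From x ≡ 2092 (mod 2145) write x = 2092 + 2145t. Substituting into x ≡ 3 (mod 4) gives 2145t ≡ 3 (mod 4), and since 1⁻¹ ≡ 1 (mod 4), t ≡ 3. Hence x ≡ 2092 + 2145·3 = 8527 (mod 8580).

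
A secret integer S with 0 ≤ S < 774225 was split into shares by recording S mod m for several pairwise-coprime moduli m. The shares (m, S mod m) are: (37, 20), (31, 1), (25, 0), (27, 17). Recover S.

The moduli are pairwise coprime; N = 37·31·25·27 = 774225.
N/37 = 20925; 20925 ≡ 20 (mod 37); 20·13 ≡ 1, so inverse 13.
N/31 = 24975; 24975 ≡ 20 (mod 31); 20·14 ≡ 1, so inverse 14.
N/25 = 30969; 30969 ≡ 19 (mod 25); 19·4 ≡ 1, so inverse 4.
N/27 = 28675; 28675 ≡ 1 (mod 27), inverse 1.
S ≡ 20·20925·13 + 1·24975·14 + 0·30969·4 + 17·28675·1 = 6277625.
6277625 mod 774225 = 83825.

83825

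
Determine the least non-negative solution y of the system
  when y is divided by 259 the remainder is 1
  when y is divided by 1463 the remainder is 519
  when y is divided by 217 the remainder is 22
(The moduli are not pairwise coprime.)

gcd(259, 1463) = 7 and 7 | (519 − 1), so the pair is consistent; merging gives y ≡ 519 (mod 54131), where 54131 = lcm(259, 1463).
gcd(54131, 217) = 7 and 7 | (22 − 519), so the pair is consistent; merging gives y ≡ 325305 (mod 1678061), where 1678061 = lcm(54131, 217).
The solution is unique modulo lcm(259, 1463, 217) = 1678061.

325305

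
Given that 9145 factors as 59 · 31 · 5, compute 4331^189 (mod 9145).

1391

Mod 59: 4331 ≡ 24; by Fermat, exponent reduces to 189 mod 58 = 15; 24^15 ≡ 34 (mod 59).
Mod 31: 4331 ≡ 22; by Fermat, exponent reduces to 189 mod 30 = 9; 22^9 ≡ 27 (mod 31).
Mod 5: 4331 ≡ 1; by Fermat, exponent reduces to 189 mod 4 = 1; 1^1 ≡ 1 (mod 5).
Combine by CRT: x ≡ 34 (mod 59), x ≡ 27 (mod 31), x ≡ 1 (mod 5) ⇒ x ≡ 1391 (mod 9145).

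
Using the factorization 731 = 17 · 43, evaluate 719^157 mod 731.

Mod 17: 719 ≡ 5; by Fermat, exponent reduces to 157 mod 16 = 13; 5^13 ≡ 3 (mod 17).
Mod 43: 719 ≡ 31; by Fermat, exponent reduces to 157 mod 42 = 31; 31^31 ≡ 38 (mod 43).
Combine by CRT: x ≡ 3 (mod 17), x ≡ 38 (mod 43) ⇒ x ≡ 683 (mod 731).

683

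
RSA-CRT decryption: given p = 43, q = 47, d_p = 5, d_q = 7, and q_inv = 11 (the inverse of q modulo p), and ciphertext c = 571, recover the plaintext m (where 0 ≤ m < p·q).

m₁ = c^(d_p) mod p: c ≡ 12 (mod 43), and 12^5 mod 43 = 34.
m₂ = c^(d_q) mod q: c ≡ 7 (mod 47), and 7^7 mod 47 = 9.
h = q_inv·(m₁ − m₂) mod p = 11·(34 − 9) mod 43 = 17.
m = m₂ + h·q = 9 + 17·47 = 808.

808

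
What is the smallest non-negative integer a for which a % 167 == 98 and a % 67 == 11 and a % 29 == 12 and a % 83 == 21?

610984

From a ≡ 98 (mod 167) write a = 98 + 167t. Substituting into a ≡ 11 (mod 67) gives 167t ≡ 47 (mod 67), and since 33⁻¹ ≡ 65 (mod 67), t ≡ 40. Hence a ≡ 98 + 167·40 = 6778 (mod 11189).
From a ≡ 6778 (mod 11189) write a = 6778 + 11189t. Substituting into a ≡ 12 (mod 29) gives 11189t ≡ 20 (mod 29), and since 24⁻¹ ≡ 23 (mod 29), t ≡ 25. Hence a ≡ 6778 + 11189·25 = 286503 (mod 324481).
From a ≡ 286503 (mod 324481) write a = 286503 + 324481t. Substituting into a ≡ 21 (mod 83) gives 324481t ≡ 34 (mod 83), and since 34⁻¹ ≡ 22 (mod 83), t ≡ 1. Hence a ≡ 286503 + 324481·1 = 610984 (mod 26931923).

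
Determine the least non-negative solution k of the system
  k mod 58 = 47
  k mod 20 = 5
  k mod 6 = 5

1265

gcd(58, 20) = 2 and 2 | (5 − 47), so the pair is consistent; merging gives k ≡ 105 (mod 580), where 580 = lcm(58, 20).
gcd(580, 6) = 2 and 2 | (5 − 105), so the pair is consistent; merging gives k ≡ 1265 (mod 1740), where 1740 = lcm(580, 6).
The solution is unique modulo lcm(58, 20, 6) = 1740.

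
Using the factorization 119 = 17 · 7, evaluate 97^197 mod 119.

20

Mod 17: 97 ≡ 12; by Fermat, exponent reduces to 197 mod 16 = 5; 12^5 ≡ 3 (mod 17).
Mod 7: 97 ≡ 6; by Fermat, exponent reduces to 197 mod 6 = 5; 6^5 ≡ 6 (mod 7).
Combine by CRT: x ≡ 3 (mod 17), x ≡ 6 (mod 7) ⇒ x ≡ 20 (mod 119).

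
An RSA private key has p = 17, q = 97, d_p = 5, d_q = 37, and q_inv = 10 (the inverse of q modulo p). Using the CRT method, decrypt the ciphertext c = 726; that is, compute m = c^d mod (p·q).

632

m₁ = c^(d_p) mod p: c ≡ 12 (mod 17), and 12^5 mod 17 = 3.
m₂ = c^(d_q) mod q: c ≡ 47 (mod 97), and 47^37 mod 97 = 50.
h = q_inv·(m₁ − m₂) mod p = 10·(3 − 50) mod 17 = 6.
m = m₂ + h·q = 50 + 6·97 = 632.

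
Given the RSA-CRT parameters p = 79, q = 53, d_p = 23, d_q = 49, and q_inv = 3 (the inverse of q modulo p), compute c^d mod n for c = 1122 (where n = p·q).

110

m₁ = c^(d_p) mod p: c ≡ 16 (mod 79), and 16^23 mod 79 = 31.
m₂ = c^(d_q) mod q: c ≡ 9 (mod 53), and 9^49 mod 53 = 4.
h = q_inv·(m₁ − m₂) mod p = 3·(31 − 4) mod 79 = 2.
m = m₂ + h·q = 4 + 2·53 = 110.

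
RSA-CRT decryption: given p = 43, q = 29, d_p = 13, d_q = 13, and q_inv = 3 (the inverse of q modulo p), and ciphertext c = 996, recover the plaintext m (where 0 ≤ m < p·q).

m₁ = c^(d_p) mod p: c ≡ 7 (mod 43), and 7^13 mod 43 = 7.
m₂ = c^(d_q) mod q: c ≡ 10 (mod 29), and 10^13 mod 29 = 26.
h = q_inv·(m₁ − m₂) mod p = 3·(7 − 26) mod 43 = 29.
m = m₂ + h·q = 26 + 29·29 = 867.

867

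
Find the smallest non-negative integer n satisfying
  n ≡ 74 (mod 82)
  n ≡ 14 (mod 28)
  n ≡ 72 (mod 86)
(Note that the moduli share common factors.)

Combine the congruences pairwise.
gcd(82, 28) = 2 and 2 | (14 − 74), so the pair is consistent; merging gives n ≡ 238 (mod 1148), where 1148 = lcm(82, 28).
gcd(1148, 86) = 2 and 2 | (72 − 238), so the pair is consistent; merging gives n ≡ 30086 (mod 49364), where 49364 = lcm(1148, 86).
The solution is unique modulo lcm(82, 28, 86) = 49364.

30086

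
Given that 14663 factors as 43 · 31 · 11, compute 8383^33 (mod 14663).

8955

Mod 43: 8383 ≡ 41; 41^33 ≡ 11 (mod 43).
Mod 31: 8383 ≡ 13; by Fermat, exponent reduces to 33 mod 30 = 3; 13^3 ≡ 27 (mod 31).
Mod 11: 8383 ≡ 1; by Fermat, exponent reduces to 33 mod 10 = 3; 1^3 ≡ 1 (mod 11).
Combine by CRT: x ≡ 11 (mod 43), x ≡ 27 (mod 31), x ≡ 1 (mod 11) ⇒ x ≡ 8955 (mod 14663).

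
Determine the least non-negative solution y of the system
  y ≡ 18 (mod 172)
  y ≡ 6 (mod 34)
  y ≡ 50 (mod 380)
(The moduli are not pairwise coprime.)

221210

Combine the congruences pairwise.
gcd(172, 34) = 2 and 2 | (6 − 18), so the pair is consistent; merging gives y ≡ 1910 (mod 2924), where 2924 = lcm(172, 34).
gcd(2924, 380) = 4 and 4 | (50 − 1910), so the pair is consistent; merging gives y ≡ 221210 (mod 277780), where 277780 = lcm(2924, 380).
The solution is unique modulo lcm(172, 34, 380) = 277780.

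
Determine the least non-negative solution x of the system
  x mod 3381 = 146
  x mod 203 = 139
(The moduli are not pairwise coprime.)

10289

gcd(3381, 203) = 7 and 7 | (139 − 146), so the pair is consistent; merging gives x ≡ 10289 (mod 98049), where 98049 = lcm(3381, 203).
The solution is unique modulo lcm(3381, 203) = 98049.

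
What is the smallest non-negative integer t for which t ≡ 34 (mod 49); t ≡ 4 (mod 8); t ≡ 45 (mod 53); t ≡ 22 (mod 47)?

939364

The moduli are pairwise coprime; N = 49·8·53·47 = 976472.
N/49 = 19928; 19928 ≡ 34 (mod 49); 34·13 ≡ 1, so inverse 13.
N/8 = 122059; 122059 ≡ 3 (mod 8); 3·3 ≡ 1, so inverse 3.
N/53 = 18424; 18424 ≡ 33 (mod 53); 33·45 ≡ 1, so inverse 45.
N/47 = 20776; 20776 ≡ 2 (mod 47); 2·24 ≡ 1, so inverse 24.
t ≡ 34·19928·13 + 4·122059·3 + 45·18424·45 + 22·20776·24 = 58551212.
58551212 mod 976472 = 939364.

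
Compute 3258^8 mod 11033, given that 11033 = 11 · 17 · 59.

9111

Mod 11: 3258 ≡ 2; 2^8 ≡ 3 (mod 11).
Mod 17: 3258 ≡ 11; 11^8 ≡ 16 (mod 17).
Mod 59: 3258 ≡ 13; 13^8 ≡ 25 (mod 59).
Combine by CRT: x ≡ 3 (mod 11), x ≡ 16 (mod 17), x ≡ 25 (mod 59) ⇒ x ≡ 9111 (mod 11033).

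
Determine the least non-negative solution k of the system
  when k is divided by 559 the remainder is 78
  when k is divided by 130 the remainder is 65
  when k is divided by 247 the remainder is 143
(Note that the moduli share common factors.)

85605

gcd(559, 130) = 13 and 13 | (65 − 78), so the pair is consistent; merging gives k ≡ 1755 (mod 5590), where 5590 = lcm(559, 130).
gcd(5590, 247) = 13 and 13 | (143 − 1755), so the pair is consistent; merging gives k ≡ 85605 (mod 106210), where 106210 = lcm(5590, 247).
The solution is unique modulo lcm(559, 130, 247) = 106210.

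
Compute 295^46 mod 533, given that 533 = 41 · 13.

Mod 41: 295 ≡ 8; by Fermat, exponent reduces to 46 mod 40 = 6; 8^6 ≡ 31 (mod 41).
Mod 13: 295 ≡ 9; by Fermat, exponent reduces to 46 mod 12 = 10; 9^10 ≡ 9 (mod 13).
Combine by CRT: x ≡ 31 (mod 41), x ≡ 9 (mod 13) ⇒ x ≡ 113 (mod 533).

113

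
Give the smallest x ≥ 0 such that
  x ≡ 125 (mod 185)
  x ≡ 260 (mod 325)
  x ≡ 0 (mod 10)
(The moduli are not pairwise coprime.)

gcd(185, 325) = 5 and 5 | (260 − 125), so the pair is consistent; merging gives x ≡ 1235 (mod 12025), where 12025 = lcm(185, 325).
gcd(12025, 10) = 5 and 5 | (0 − 1235), so the pair is consistent; merging gives x ≡ 13260 (mod 24050), where 24050 = lcm(12025, 10).
The solution is unique modulo lcm(185, 325, 10) = 24050.

13260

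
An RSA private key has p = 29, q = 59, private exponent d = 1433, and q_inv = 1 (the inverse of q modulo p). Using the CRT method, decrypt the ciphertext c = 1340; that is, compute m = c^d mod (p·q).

1193

d_p = d mod (p−1) = 1433 mod 28 = 5; d_q = d mod (q−1) = 41.
m₁ = c^(d_p) mod p: c ≡ 6 (mod 29), and 6^5 mod 29 = 4.
m₂ = c^(d_q) mod q: c ≡ 42 (mod 59), and 42^41 mod 59 = 13.
h = q_inv·(m₁ − m₂) mod p = 1·(4 − 13) mod 29 = 20.
m = m₂ + h·q = 13 + 20·59 = 1193.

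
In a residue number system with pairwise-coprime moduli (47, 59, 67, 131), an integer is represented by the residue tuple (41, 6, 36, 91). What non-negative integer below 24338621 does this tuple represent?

From x ≡ 41 (mod 47) write x = 41 + 47t. Substituting into x ≡ 6 (mod 59) gives 47t ≡ 24 (mod 59), and since 47⁻¹ ≡ 54 (mod 59), t ≡ 57. Hence x ≡ 41 + 47·57 = 2720 (mod 2773).
From x ≡ 2720 (mod 2773) write x = 2720 + 2773t. Substituting into x ≡ 36 (mod 67) gives 2773t ≡ 63 (mod 67), and since 26⁻¹ ≡ 49 (mod 67), t ≡ 5. Hence x ≡ 2720 + 2773·5 = 16585 (mod 185791).
From x ≡ 16585 (mod 185791) write x = 16585 + 185791t. Substituting into x ≡ 91 (mod 131) gives 185791t ≡ 12 (mod 131), and since 33⁻¹ ≡ 4 (mod 131), t ≡ 48. Hence x ≡ 16585 + 185791·48 = 8934553 (mod 24338621).

8934553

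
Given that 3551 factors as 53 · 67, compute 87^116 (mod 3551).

Mod 53: 87 ≡ 34; by Fermat, exponent reduces to 116 mod 52 = 12; 34^12 ≡ 49 (mod 53).
Mod 67: 87 ≡ 20; by Fermat, exponent reduces to 116 mod 66 = 50; 20^50 ≡ 39 (mod 67).
Combine by CRT: x ≡ 49 (mod 53), x ≡ 39 (mod 67) ⇒ x ≡ 2116 (mod 3551).

2116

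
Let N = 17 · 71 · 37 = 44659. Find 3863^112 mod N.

Mod 17: 3863 ≡ 4; since 16 | 112, by Fermat 4^112 ≡ 1 (mod 17).
Mod 71: 3863 ≡ 29; by Fermat, exponent reduces to 112 mod 70 = 42; 29^42 ≡ 25 (mod 71).
Mod 37: 3863 ≡ 15; by Fermat, exponent reduces to 112 mod 36 = 4; 15^4 ≡ 9 (mod 37).
Combine by CRT: x ≡ 1 (mod 17), x ≡ 25 (mod 71), x ≡ 9 (mod 37) ⇒ x ≡ 28425 (mod 44659).

28425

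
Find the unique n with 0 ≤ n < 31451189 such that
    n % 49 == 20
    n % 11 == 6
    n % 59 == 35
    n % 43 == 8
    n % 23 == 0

11386150

The moduli are pairwise coprime; M = 49·11·59·43·23 = 31451189.
M/49 = 641861; 641861 ≡ 10 (mod 49); 10·5 ≡ 1, so inverse 5.
M/11 = 2859199; 2859199 ≡ 2 (mod 11); 2·6 ≡ 1, so inverse 6.
M/59 = 533071; 533071 ≡ 6 (mod 59); 6·10 ≡ 1, so inverse 10.
M/43 = 731423; 731423 ≡ 36 (mod 43); 36·6 ≡ 1, so inverse 6.
M/23 = 1367443; 1367443 ≡ 1 (mod 23), inverse 1.
n ≡ 20·641861·5 + 6·2859199·6 + 35·533071·10 + 8·731423·6 + 0·1367443·1 = 388800418.
388800418 mod 31451189 = 11386150.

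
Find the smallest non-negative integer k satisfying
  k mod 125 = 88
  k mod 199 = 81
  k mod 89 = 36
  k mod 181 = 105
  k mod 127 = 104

40263539338

The moduli are pairwise coprime; N = 125·199·89·181·127 = 50890344625.
N/125 = 407122757; 407122757 ≡ 7 (mod 125); 7·18 ≡ 1, so inverse 18.
N/199 = 255730375; 255730375 ≡ 52 (mod 199); 52·111 ≡ 1, so inverse 111.
N/89 = 571801625; 571801625 ≡ 32 (mod 89); 32·64 ≡ 1, so inverse 64.
N/181 = 281162125; 281162125 ≡ 164 (mod 181); 164·149 ≡ 1, so inverse 149.
N/127 = 400711375; 400711375 ≡ 86 (mod 127); 86·96 ≡ 1, so inverse 96.
k ≡ 88·407122757·18 + 81·255730375·111 + 36·571801625·64 + 105·281162125·149 + 104·400711375·96 = 12661069006338.
12661069006338 mod 50890344625 = 40263539338.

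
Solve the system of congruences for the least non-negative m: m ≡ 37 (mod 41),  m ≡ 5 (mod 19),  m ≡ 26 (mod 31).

119

The moduli are pairwise coprime; N = 41·19·31 = 24149.
N/41 = 589; 589 ≡ 15 (mod 41); 15·11 ≡ 1, so inverse 11.
N/19 = 1271; 1271 ≡ 17 (mod 19); 17·9 ≡ 1, so inverse 9.
N/31 = 779; 779 ≡ 4 (mod 31); 4·8 ≡ 1, so inverse 8.
m ≡ 37·589·11 + 5·1271·9 + 26·779·8 = 458950.
458950 mod 24149 = 119.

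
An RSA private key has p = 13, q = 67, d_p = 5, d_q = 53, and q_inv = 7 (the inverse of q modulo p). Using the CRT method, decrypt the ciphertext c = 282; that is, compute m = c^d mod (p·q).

m₁ = c^(d_p) mod p: c ≡ 9 (mod 13), and 9^5 mod 13 = 3.
m₂ = c^(d_q) mod q: c ≡ 14 (mod 67), and 14^53 mod 67 = 40.
h = q_inv·(m₁ − m₂) mod p = 7·(3 − 40) mod 13 = 1.
m = m₂ + h·q = 40 + 1·67 = 107.

107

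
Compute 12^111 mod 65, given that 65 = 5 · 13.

Mod 5: 12 ≡ 2; by Fermat, exponent reduces to 111 mod 4 = 3; 2^3 ≡ 3 (mod 5).
Mod 13: 12 ≡ 12; by Fermat, exponent reduces to 111 mod 12 = 3; 12^3 ≡ 12 (mod 13).
Combine by CRT: x ≡ 3 (mod 5), x ≡ 12 (mod 13) ⇒ x ≡ 38 (mod 65).

38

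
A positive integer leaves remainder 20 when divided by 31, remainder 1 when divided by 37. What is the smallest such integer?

1074

Combine the congruences pairwise.
From x ≡ 20 (mod 31) write x = 20 + 31t. Substituting into x ≡ 1 (mod 37) gives 31t ≡ 18 (mod 37), and since 31⁻¹ ≡ 6 (mod 37), t ≡ 34. Hence x ≡ 20 + 31·34 = 1074 (mod 1147).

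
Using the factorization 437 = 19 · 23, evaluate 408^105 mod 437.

11

Mod 19: 408 ≡ 9; by Fermat, exponent reduces to 105 mod 18 = 15; 9^15 ≡ 11 (mod 19).
Mod 23: 408 ≡ 17; by Fermat, exponent reduces to 105 mod 22 = 17; 17^17 ≡ 11 (mod 23).
Combine by CRT: x ≡ 11 (mod 19), x ≡ 11 (mod 23) ⇒ x ≡ 11 (mod 437).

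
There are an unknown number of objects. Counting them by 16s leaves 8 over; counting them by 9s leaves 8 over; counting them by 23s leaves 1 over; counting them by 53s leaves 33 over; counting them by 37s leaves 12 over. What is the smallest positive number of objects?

506024

Combine the congruences pairwise.
From N ≡ 8 (mod 16) write N = 8 + 16t. Substituting into N ≡ 8 (mod 9) gives 16t ≡ 0 (mod 9), and since 7⁻¹ ≡ 4 (mod 9), t ≡ 0. Hence N ≡ 8 + 16·0 = 8 (mod 144).
From N ≡ 8 (mod 144) write N = 8 + 144t. Substituting into N ≡ 1 (mod 23) gives 144t ≡ 16 (mod 23), and since 6⁻¹ ≡ 4 (mod 23), t ≡ 18. Hence N ≡ 8 + 144·18 = 2600 (mod 3312).
From N ≡ 2600 (mod 3312) write N = 2600 + 3312t. Substituting into N ≡ 33 (mod 53) gives 3312t ≡ 30 (mod 53), and since 26⁻¹ ≡ 51 (mod 53), t ≡ 46. Hence N ≡ 2600 + 3312·46 = 154952 (mod 175536).
From N ≡ 154952 (mod 175536) write N = 154952 + 175536t. Substituting into N ≡ 12 (mod 37) gives 175536t ≡ 16 (mod 37), and since 8⁻¹ ≡ 14 (mod 37), t ≡ 2. Hence N ≡ 154952 + 175536·2 = 506024 (mod 6494832).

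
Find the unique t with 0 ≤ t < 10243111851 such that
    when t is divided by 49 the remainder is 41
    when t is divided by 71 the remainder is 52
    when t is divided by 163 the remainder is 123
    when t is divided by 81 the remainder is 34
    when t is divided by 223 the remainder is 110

From t ≡ 41 (mod 49) write t = 41 + 49s. Substituting into t ≡ 52 (mod 71) gives 49s ≡ 11 (mod 71), and since 49⁻¹ ≡ 29 (mod 71), s ≡ 35. Hence t ≡ 41 + 49·35 = 1756 (mod 3479).
From t ≡ 1756 (mod 3479) write t = 1756 + 3479s. Substituting into t ≡ 123 (mod 163) gives 3479s ≡ 160 (mod 163), and since 56⁻¹ ≡ 131 (mod 163), s ≡ 96. Hence t ≡ 1756 + 3479·96 = 335740 (mod 567077).
From t ≡ 335740 (mod 567077) write t = 335740 + 567077s. Substituting into t ≡ 34 (mod 81) gives 567077s ≡ 39 (mod 81), and since 77⁻¹ ≡ 20 (mod 81), s ≡ 51. Hence t ≡ 335740 + 567077·51 = 29256667 (mod 45933237).
From t ≡ 29256667 (mod 45933237) write t = 29256667 + 45933237s. Substituting into t ≡ 110 (mod 223) gives 45933237s ≡ 151 (mod 223), and since 143⁻¹ ≡ 131 (mod 223), s ≡ 157. Hence t ≡ 29256667 + 45933237·157 = 7240774876 (mod 10243111851).

7240774876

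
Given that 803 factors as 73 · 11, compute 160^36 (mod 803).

291

Mod 73: 160 ≡ 14; 14^36 ≡ 72 (mod 73).
Mod 11: 160 ≡ 6; by Fermat, exponent reduces to 36 mod 10 = 6; 6^6 ≡ 5 (mod 11).
Combine by CRT: x ≡ 72 (mod 73), x ≡ 5 (mod 11) ⇒ x ≡ 291 (mod 803).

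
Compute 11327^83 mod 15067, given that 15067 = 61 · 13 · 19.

Mod 61: 11327 ≡ 42; by Fermat, exponent reduces to 83 mod 60 = 23; 42^23 ≡ 15 (mod 61).
Mod 13: 11327 ≡ 4; by Fermat, exponent reduces to 83 mod 12 = 11; 4^11 ≡ 10 (mod 13).
Mod 19: 11327 ≡ 3; by Fermat, exponent reduces to 83 mod 18 = 11; 3^11 ≡ 10 (mod 19).
Combine by CRT: x ≡ 15 (mod 61), x ≡ 10 (mod 13), x ≡ 10 (mod 19) ⇒ x ≡ 5444 (mod 15067).

5444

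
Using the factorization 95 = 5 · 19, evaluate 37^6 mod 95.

Mod 5: 37 ≡ 2; by Fermat, exponent reduces to 6 mod 4 = 2; 2^2 ≡ 4 (mod 5).
Mod 19: 37 ≡ 18; 18^6 ≡ 1 (mod 19).
Combine by CRT: x ≡ 4 (mod 5), x ≡ 1 (mod 19) ⇒ x ≡ 39 (mod 95).

39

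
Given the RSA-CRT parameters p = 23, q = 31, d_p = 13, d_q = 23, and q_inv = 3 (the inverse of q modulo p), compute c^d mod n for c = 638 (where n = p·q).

286

m₁ = c^(d_p) mod p: c ≡ 17 (mod 23), and 17^13 mod 23 = 10.
m₂ = c^(d_q) mod q: c ≡ 18 (mod 31), and 18^23 mod 31 = 7.
h = q_inv·(m₁ − m₂) mod p = 3·(10 − 7) mod 23 = 9.
m = m₂ + h·q = 7 + 9·31 = 286.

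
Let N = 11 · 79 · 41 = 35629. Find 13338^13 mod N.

Mod 11: 13338 ≡ 6; by Fermat, exponent reduces to 13 mod 10 = 3; 6^3 ≡ 7 (mod 11).
Mod 79: 13338 ≡ 66; 66^13 ≡ 24 (mod 79).
Mod 41: 13338 ≡ 13; 13^13 ≡ 11 (mod 41).
Combine by CRT: x ≡ 7 (mod 11), x ≡ 24 (mod 79), x ≡ 11 (mod 41) ⇒ x ≡ 24119 (mod 35629).

24119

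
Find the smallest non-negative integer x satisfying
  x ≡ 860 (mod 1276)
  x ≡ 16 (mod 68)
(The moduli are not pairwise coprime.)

gcd(1276, 68) = 4 and 4 | (16 − 860), so the pair is consistent; merging gives x ≡ 8516 (mod 21692), where 21692 = lcm(1276, 68).
The solution is unique modulo lcm(1276, 68) = 21692.

8516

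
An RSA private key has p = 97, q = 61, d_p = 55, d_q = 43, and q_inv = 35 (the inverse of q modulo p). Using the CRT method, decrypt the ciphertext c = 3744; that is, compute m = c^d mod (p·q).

m₁ = c^(d_p) mod p: c ≡ 58 (mod 97), and 58^55 mod 97 = 17.
m₂ = c^(d_q) mod q: c ≡ 23 (mod 61), and 23^43 mod 61 = 28.
h = q_inv·(m₁ − m₂) mod p = 35·(17 − 28) mod 97 = 3.
m = m₂ + h·q = 28 + 3·61 = 211.

211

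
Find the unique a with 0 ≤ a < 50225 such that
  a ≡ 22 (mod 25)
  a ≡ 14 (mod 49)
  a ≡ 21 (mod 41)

The moduli are pairwise coprime; N = 25·49·41 = 50225.
N/25 = 2009; 2009 ≡ 9 (mod 25); 9·14 ≡ 1, so inverse 14.
N/49 = 1025; 1025 ≡ 45 (mod 49); 45·12 ≡ 1, so inverse 12.
N/41 = 1225; 1225 ≡ 36 (mod 41); 36·8 ≡ 1, so inverse 8.
a ≡ 22·2009·14 + 14·1025·12 + 21·1225·8 = 996772.
996772 mod 50225 = 42497.

42497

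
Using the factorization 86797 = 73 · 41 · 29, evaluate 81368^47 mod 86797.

Mod 73: 81368 ≡ 46; 46^47 ≡ 27 (mod 73).
Mod 41: 81368 ≡ 24; by Fermat, exponent reduces to 47 mod 40 = 7; 24^7 ≡ 28 (mod 41).
Mod 29: 81368 ≡ 23; by Fermat, exponent reduces to 47 mod 28 = 19; 23^19 ≡ 25 (mod 29).
Combine by CRT: x ≡ 27 (mod 73), x ≡ 28 (mod 41), x ≡ 25 (mod 29) ⇒ x ≡ 33607 (mod 86797).

33607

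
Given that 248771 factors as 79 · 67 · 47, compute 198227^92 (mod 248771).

Mod 79: 198227 ≡ 16; by Fermat, exponent reduces to 92 mod 78 = 14; 16^14 ≡ 11 (mod 79).
Mod 67: 198227 ≡ 41; by Fermat, exponent reduces to 92 mod 66 = 26; 41^26 ≡ 39 (mod 67).
Mod 47: 198227 ≡ 28; since 46 | 92, by Fermat 28^92 ≡ 1 (mod 47).
Combine by CRT: x ≡ 11 (mod 79), x ≡ 39 (mod 67), x ≡ 1 (mod 47) ⇒ x ≡ 61947 (mod 248771).

61947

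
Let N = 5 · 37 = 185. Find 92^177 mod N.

Mod 5: 92 ≡ 2; by Fermat, exponent reduces to 177 mod 4 = 1; 2^1 ≡ 2 (mod 5).
Mod 37: 92 ≡ 18; by Fermat, exponent reduces to 177 mod 36 = 33; 18^33 ≡ 29 (mod 37).
Combine by CRT: x ≡ 2 (mod 5), x ≡ 29 (mod 37) ⇒ x ≡ 177 (mod 185).

177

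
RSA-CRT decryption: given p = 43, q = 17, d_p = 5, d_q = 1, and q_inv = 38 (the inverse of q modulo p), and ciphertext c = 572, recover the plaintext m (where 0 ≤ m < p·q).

m₁ = c^(d_p) mod p: c ≡ 13 (mod 43), and 13^5 mod 43 = 31.
m₂ = c^(d_q) mod q: c ≡ 11 (mod 17), and 11^1 mod 17 = 11.
h = q_inv·(m₁ − m₂) mod p = 38·(31 − 11) mod 43 = 29.
m = m₂ + h·q = 11 + 29·17 = 504.

504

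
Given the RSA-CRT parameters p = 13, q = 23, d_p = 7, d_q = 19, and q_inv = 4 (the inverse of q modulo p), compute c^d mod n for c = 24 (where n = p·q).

m₁ = c^(d_p) mod p: c ≡ 11 (mod 13), and 11^7 mod 13 = 2.
m₂ = c^(d_q) mod q: c ≡ 1 (mod 23), and 1^19 mod 23 = 1.
h = q_inv·(m₁ − m₂) mod p = 4·(2 − 1) mod 13 = 4.
m = m₂ + h·q = 1 + 4·23 = 93.

93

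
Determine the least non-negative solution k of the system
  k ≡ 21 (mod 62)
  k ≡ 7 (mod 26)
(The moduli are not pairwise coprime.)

gcd(62, 26) = 2 and 2 | (7 − 21), so the pair is consistent; merging gives k ≡ 579 (mod 806), where 806 = lcm(62, 26).
The solution is unique modulo lcm(62, 26) = 806.

579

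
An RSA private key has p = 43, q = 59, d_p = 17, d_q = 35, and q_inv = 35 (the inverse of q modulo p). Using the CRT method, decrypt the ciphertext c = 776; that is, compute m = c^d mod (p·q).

m₁ = c^(d_p) mod p: c ≡ 2 (mod 43), and 2^17 mod 43 = 8.
m₂ = c^(d_q) mod q: c ≡ 9 (mod 59), and 9^35 mod 59 = 28.
h = q_inv·(m₁ − m₂) mod p = 35·(8 − 28) mod 43 = 31.
m = m₂ + h·q = 28 + 31·59 = 1857.

1857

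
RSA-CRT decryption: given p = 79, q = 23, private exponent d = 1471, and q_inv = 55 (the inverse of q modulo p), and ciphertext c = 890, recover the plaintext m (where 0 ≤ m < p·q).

1231

d_p = d mod (p−1) = 1471 mod 78 = 67; d_q = d mod (q−1) = 19.
m₁ = c^(d_p) mod p: c ≡ 21 (mod 79), and 21^67 mod 79 = 46.
m₂ = c^(d_q) mod q: c ≡ 16 (mod 23), and 16^19 mod 23 = 12.
h = q_inv·(m₁ − m₂) mod p = 55·(46 − 12) mod 79 = 53.
m = m₂ + h·q = 12 + 53·23 = 1231.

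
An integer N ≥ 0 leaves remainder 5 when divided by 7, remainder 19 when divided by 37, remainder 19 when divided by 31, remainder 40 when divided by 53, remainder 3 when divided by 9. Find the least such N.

Combine the congruences pairwise.
From N ≡ 5 (mod 7) write N = 5 + 7t. Substituting into N ≡ 19 (mod 37) gives 7t ≡ 14 (mod 37), and since 7⁻¹ ≡ 16 (mod 37), t ≡ 2. Hence N ≡ 5 + 7·2 = 19 (mod 259).
From N ≡ 19 (mod 259) write N = 19 + 259t. Substituting into N ≡ 19 (mod 31) gives 259t ≡ 0 (mod 31), and since 11⁻¹ ≡ 17 (mod 31), t ≡ 0. Hence N ≡ 19 + 259·0 = 19 (mod 8029).
From N ≡ 19 (mod 8029) write N = 19 + 8029t. Substituting into N ≡ 40 (mod 53) gives 8029t ≡ 21 (mod 53), and since 26⁻¹ ≡ 51 (mod 53), t ≡ 11. Hence N ≡ 19 + 8029·11 = 88338 (mod 425537).
From N ≡ 88338 (mod 425537) write N = 88338 + 425537t. Substituting into N ≡ 3 (mod 9) gives 425537t ≡ 0 (mod 9), and since 8⁻¹ ≡ 8 (mod 9), t ≡ 0. Hence N ≡ 88338 + 425537·0 = 88338 (mod 3829833).

88338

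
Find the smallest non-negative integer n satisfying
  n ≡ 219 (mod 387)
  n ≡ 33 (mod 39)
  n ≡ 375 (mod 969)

899607

Combine the congruences pairwise.
gcd(387, 39) = 3 and 3 | (33 − 219), so the pair is consistent; merging gives n ≡ 4089 (mod 5031), where 5031 = lcm(387, 39).
gcd(5031, 969) = 3 and 3 | (375 − 4089), so the pair is consistent; merging gives n ≡ 899607 (mod 1625013), where 1625013 = lcm(5031, 969).
The solution is unique modulo lcm(387, 39, 969) = 1625013.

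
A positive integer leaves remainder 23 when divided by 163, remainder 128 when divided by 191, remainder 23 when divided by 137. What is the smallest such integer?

1719510

From N ≡ 23 (mod 163) write N = 23 + 163t. Substituting into N ≡ 128 (mod 191) gives 163t ≡ 105 (mod 191), and since 163⁻¹ ≡ 75 (mod 191), t ≡ 44. Hence N ≡ 23 + 163·44 = 7195 (mod 31133).
From N ≡ 7195 (mod 31133) write N = 7195 + 31133t. Substituting into N ≡ 23 (mod 137) gives 31133t ≡ 89 (mod 137), and since 34⁻¹ ≡ 133 (mod 137), t ≡ 55. Hence N ≡ 7195 + 31133·55 = 1719510 (mod 4265221).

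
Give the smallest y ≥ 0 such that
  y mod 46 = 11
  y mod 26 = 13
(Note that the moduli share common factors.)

Combine the congruences pairwise.
gcd(46, 26) = 2 and 2 | (13 − 11), so the pair is consistent; merging gives y ≡ 195 (mod 598), where 598 = lcm(46, 26).
The solution is unique modulo lcm(46, 26) = 598.

195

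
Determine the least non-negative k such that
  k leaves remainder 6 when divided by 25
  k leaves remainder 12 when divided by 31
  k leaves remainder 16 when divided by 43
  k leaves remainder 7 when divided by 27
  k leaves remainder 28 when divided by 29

16522981

The moduli are pairwise coprime; N = 25·31·43·27·29 = 26093475.
N/25 = 1043739; 1043739 ≡ 14 (mod 25); 14·9 ≡ 1, so inverse 9.
N/31 = 841725; 841725 ≡ 13 (mod 31); 13·12 ≡ 1, so inverse 12.
N/43 = 606825; 606825 ≡ 9 (mod 43); 9·24 ≡ 1, so inverse 24.
N/27 = 966425; 966425 ≡ 14 (mod 27); 14·2 ≡ 1, so inverse 2.
N/29 = 899775; 899775 ≡ 21 (mod 29); 21·18 ≡ 1, so inverse 18.
k ≡ 6·1043739·9 + 12·841725·12 + 16·606825·24 + 7·966425·2 + 28·899775·18 = 877607656.
877607656 mod 26093475 = 16522981.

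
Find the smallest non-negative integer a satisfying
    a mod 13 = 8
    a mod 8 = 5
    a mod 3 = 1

The moduli are pairwise coprime; N = 13·8·3 = 312.
N/13 = 24; 24 ≡ 11 (mod 13); 11·6 ≡ 1, so inverse 6.
N/8 = 39; 39 ≡ 7 (mod 8); 7·7 ≡ 1, so inverse 7.
N/3 = 104; 104 ≡ 2 (mod 3); 2·2 ≡ 1, so inverse 2.
a ≡ 8·24·6 + 5·39·7 + 1·104·2 = 2725.
2725 mod 312 = 229.

229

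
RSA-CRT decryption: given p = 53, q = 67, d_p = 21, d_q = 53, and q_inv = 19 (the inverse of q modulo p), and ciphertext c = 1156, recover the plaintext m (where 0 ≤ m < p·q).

m₁ = c^(d_p) mod p: c ≡ 43 (mod 53), and 43^21 mod 53 = 29.
m₂ = c^(d_q) mod q: c ≡ 17 (mod 67), and 17^53 mod 67 = 56.
h = q_inv·(m₁ − m₂) mod p = 19·(29 − 56) mod 53 = 17.
m = m₂ + h·q = 56 + 17·67 = 1195.

1195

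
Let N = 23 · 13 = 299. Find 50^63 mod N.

Mod 23: 50 ≡ 4; by Fermat, exponent reduces to 63 mod 22 = 19; 4^19 ≡ 9 (mod 23).
Mod 13: 50 ≡ 11; by Fermat, exponent reduces to 63 mod 12 = 3; 11^3 ≡ 5 (mod 13).
Combine by CRT: x ≡ 9 (mod 23), x ≡ 5 (mod 13) ⇒ x ≡ 239 (mod 299).

239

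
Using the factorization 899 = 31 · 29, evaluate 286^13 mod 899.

732

Mod 31: 286 ≡ 7; 7^13 ≡ 19 (mod 31).
Mod 29: 286 ≡ 25; 25^13 ≡ 7 (mod 29).
Combine by CRT: x ≡ 19 (mod 31), x ≡ 7 (mod 29) ⇒ x ≡ 732 (mod 899).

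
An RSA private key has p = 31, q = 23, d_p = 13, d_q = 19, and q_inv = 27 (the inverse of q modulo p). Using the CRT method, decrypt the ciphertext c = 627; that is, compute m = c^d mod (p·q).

639

m₁ = c^(d_p) mod p: c ≡ 7 (mod 31), and 7^13 mod 31 = 19.
m₂ = c^(d_q) mod q: c ≡ 6 (mod 23), and 6^19 mod 23 = 18.
h = q_inv·(m₁ − m₂) mod p = 27·(19 − 18) mod 31 = 27.
m = m₂ + h·q = 18 + 27·23 = 639.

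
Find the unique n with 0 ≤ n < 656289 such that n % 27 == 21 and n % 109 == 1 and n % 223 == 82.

The moduli are pairwise coprime; M = 27·109·223 = 656289.
M/27 = 24307; 24307 ≡ 7 (mod 27); 7·4 ≡ 1, so inverse 4.
M/109 = 6021; 6021 ≡ 26 (mod 109); 26·21 ≡ 1, so inverse 21.
M/223 = 2943; 2943 ≡ 44 (mod 223); 44·147 ≡ 1, so inverse 147.
n ≡ 21·24307·4 + 1·6021·21 + 82·2943·147 = 37643151.
37643151 mod 656289 = 234678.

234678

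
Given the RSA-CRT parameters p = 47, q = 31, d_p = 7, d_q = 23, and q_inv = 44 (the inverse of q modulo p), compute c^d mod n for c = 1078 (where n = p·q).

1385

m₁ = c^(d_p) mod p: c ≡ 44 (mod 47), and 44^7 mod 47 = 22.
m₂ = c^(d_q) mod q: c ≡ 24 (mod 31), and 24^23 mod 31 = 21.
h = q_inv·(m₁ − m₂) mod p = 44·(22 − 21) mod 47 = 44.
m = m₂ + h·q = 21 + 44·31 = 1385.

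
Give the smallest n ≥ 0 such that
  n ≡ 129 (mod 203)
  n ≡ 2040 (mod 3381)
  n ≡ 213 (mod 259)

gcd(203, 3381) = 7 and 7 | (2040 − 129), so the pair is consistent; merging gives n ≡ 25707 (mod 98049), where 98049 = lcm(203, 3381).
gcd(98049, 259) = 7 and 7 | (213 − 25707), so the pair is consistent; merging gives n ≡ 123756 (mod 3627813), where 3627813 = lcm(98049, 259).
The solution is unique modulo lcm(203, 3381, 259) = 3627813.

123756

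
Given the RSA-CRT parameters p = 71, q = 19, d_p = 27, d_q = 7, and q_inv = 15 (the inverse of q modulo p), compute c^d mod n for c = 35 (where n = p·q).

m₁ = c^(d_p) mod p: c ≡ 35 (mod 71), and 35^27 mod 71 = 28.
m₂ = c^(d_q) mod q: c ≡ 16 (mod 19), and 16^7 mod 19 = 17.
h = q_inv·(m₁ − m₂) mod p = 15·(28 − 17) mod 71 = 23.
m = m₂ + h·q = 17 + 23·19 = 454.

454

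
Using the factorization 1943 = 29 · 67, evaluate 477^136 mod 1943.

Mod 29: 477 ≡ 13; by Fermat, exponent reduces to 136 mod 28 = 24; 13^24 ≡ 7 (mod 29).
Mod 67: 477 ≡ 8; by Fermat, exponent reduces to 136 mod 66 = 4; 8^4 ≡ 9 (mod 67).
Combine by CRT: x ≡ 7 (mod 29), x ≡ 9 (mod 67) ⇒ x ≡ 210 (mod 1943).

210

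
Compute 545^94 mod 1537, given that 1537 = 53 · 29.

Mod 53: 545 ≡ 15; by Fermat, exponent reduces to 94 mod 52 = 42; 15^42 ≡ 36 (mod 53).
Mod 29: 545 ≡ 23; by Fermat, exponent reduces to 94 mod 28 = 10; 23^10 ≡ 16 (mod 29).
Combine by CRT: x ≡ 36 (mod 53), x ≡ 16 (mod 29) ⇒ x ≡ 248 (mod 1537).

248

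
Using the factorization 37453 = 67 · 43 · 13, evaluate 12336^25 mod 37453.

Mod 67: 12336 ≡ 8; 8^25 ≡ 43 (mod 67).
Mod 43: 12336 ≡ 38; 38^25 ≡ 23 (mod 43).
Mod 13: 12336 ≡ 12; by Fermat, exponent reduces to 25 mod 12 = 1; 12^1 ≡ 12 (mod 13).
Combine by CRT: x ≡ 43 (mod 67), x ≡ 23 (mod 43), x ≡ 12 (mod 13) ⇒ x ≡ 8150 (mod 37453).

8150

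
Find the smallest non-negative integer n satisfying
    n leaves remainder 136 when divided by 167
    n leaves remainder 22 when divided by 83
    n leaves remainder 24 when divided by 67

854341

The moduli are pairwise coprime; M = 167·83·67 = 928687.
M/167 = 5561; 5561 ≡ 50 (mod 167); 50·157 ≡ 1, so inverse 157.
M/83 = 11189; 11189 ≡ 67 (mod 83); 67·57 ≡ 1, so inverse 57.
M/67 = 13861; 13861 ≡ 59 (mod 67); 59·25 ≡ 1, so inverse 25.
n ≡ 136·5561·157 + 22·11189·57 + 24·13861·25 = 141086078.
141086078 mod 928687 = 854341.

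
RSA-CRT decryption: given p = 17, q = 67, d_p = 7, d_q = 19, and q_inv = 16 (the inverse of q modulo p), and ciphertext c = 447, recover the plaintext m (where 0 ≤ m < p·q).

27

m₁ = c^(d_p) mod p: c ≡ 5 (mod 17), and 5^7 mod 17 = 10.
m₂ = c^(d_q) mod q: c ≡ 45 (mod 67), and 45^19 mod 67 = 27.
h = q_inv·(m₁ − m₂) mod p = 16·(10 − 27) mod 17 = 0.
m = m₂ + h·q = 27 + 0·67 = 27.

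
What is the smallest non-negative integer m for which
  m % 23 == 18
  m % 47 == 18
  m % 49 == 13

33529

Combine the congruences pairwise.
From m ≡ 18 (mod 23) write m = 18 + 23t. Substituting into m ≡ 18 (mod 47) gives 23t ≡ 0 (mod 47), and since 23⁻¹ ≡ 45 (mod 47), t ≡ 0. Hence m ≡ 18 + 23·0 = 18 (mod 1081).
From m ≡ 18 (mod 1081) write m = 18 + 1081t. Substituting into m ≡ 13 (mod 49) gives 1081t ≡ 44 (mod 49), and since 3⁻¹ ≡ 33 (mod 49), t ≡ 31. Hence m ≡ 18 + 1081·31 = 33529 (mod 52969).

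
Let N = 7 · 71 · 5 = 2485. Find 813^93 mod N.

953

Mod 7: 813 ≡ 1; by Fermat, exponent reduces to 93 mod 6 = 3; 1^3 ≡ 1 (mod 7).
Mod 71: 813 ≡ 32; by Fermat, exponent reduces to 93 mod 70 = 23; 32^23 ≡ 30 (mod 71).
Mod 5: 813 ≡ 3; by Fermat, exponent reduces to 93 mod 4 = 1; 3^1 ≡ 3 (mod 5).
Combine by CRT: x ≡ 1 (mod 7), x ≡ 30 (mod 71), x ≡ 3 (mod 5) ⇒ x ≡ 953 (mod 2485).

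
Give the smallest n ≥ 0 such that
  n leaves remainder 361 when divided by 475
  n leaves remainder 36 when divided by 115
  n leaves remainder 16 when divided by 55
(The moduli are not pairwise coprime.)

4636

Combine the congruences pairwise.
gcd(475, 115) = 5 and 5 | (36 − 361), so the pair is consistent; merging gives n ≡ 4636 (mod 10925), where 10925 = lcm(475, 115).
gcd(10925, 55) = 5 and 5 | (16 − 4636), so the pair is consistent; merging gives n ≡ 4636 (mod 120175), where 120175 = lcm(10925, 55).
The solution is unique modulo lcm(475, 115, 55) = 120175.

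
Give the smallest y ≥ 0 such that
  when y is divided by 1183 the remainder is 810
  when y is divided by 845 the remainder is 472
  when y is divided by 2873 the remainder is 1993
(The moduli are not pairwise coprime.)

82437

Combine the congruences pairwise.
gcd(1183, 845) = 169 and 169 | (472 − 810), so the pair is consistent; merging gives y ≡ 5542 (mod 5915), where 5915 = lcm(1183, 845).
gcd(5915, 2873) = 169 and 169 | (1993 − 5542), so the pair is consistent; merging gives y ≡ 82437 (mod 100555), where 100555 = lcm(5915, 2873).
The solution is unique modulo lcm(1183, 845, 2873) = 100555.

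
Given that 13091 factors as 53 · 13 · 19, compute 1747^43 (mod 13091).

5091

Mod 53: 1747 ≡ 51; 51^43 ≡ 3 (mod 53).
Mod 13: 1747 ≡ 5; by Fermat, exponent reduces to 43 mod 12 = 7; 5^7 ≡ 8 (mod 13).
Mod 19: 1747 ≡ 18; by Fermat, exponent reduces to 43 mod 18 = 7; 18^7 ≡ 18 (mod 19).
Combine by CRT: x ≡ 3 (mod 53), x ≡ 8 (mod 13), x ≡ 18 (mod 19) ⇒ x ≡ 5091 (mod 13091).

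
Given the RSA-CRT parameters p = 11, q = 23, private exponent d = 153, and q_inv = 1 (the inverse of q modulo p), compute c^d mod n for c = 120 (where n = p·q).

d_p = d mod (p−1) = 153 mod 10 = 3; d_q = d mod (q−1) = 21.
m₁ = c^(d_p) mod p: c ≡ 10 (mod 11), and 10^3 mod 11 = 10.
m₂ = c^(d_q) mod q: c ≡ 5 (mod 23), and 5^21 mod 23 = 14.
h = q_inv·(m₁ − m₂) mod p = 1·(10 − 14) mod 11 = 7.
m = m₂ + h·q = 14 + 7·23 = 175.

175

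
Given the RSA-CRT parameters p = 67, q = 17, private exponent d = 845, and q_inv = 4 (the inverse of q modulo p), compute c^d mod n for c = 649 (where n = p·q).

80

d_p = d mod (p−1) = 845 mod 66 = 53; d_q = d mod (q−1) = 13.
m₁ = c^(d_p) mod p: c ≡ 46 (mod 67), and 46^53 mod 67 = 13.
m₂ = c^(d_q) mod q: c ≡ 3 (mod 17), and 3^13 mod 17 = 12.
h = q_inv·(m₁ − m₂) mod p = 4·(13 − 12) mod 67 = 4.
m = m₂ + h·q = 12 + 4·17 = 80.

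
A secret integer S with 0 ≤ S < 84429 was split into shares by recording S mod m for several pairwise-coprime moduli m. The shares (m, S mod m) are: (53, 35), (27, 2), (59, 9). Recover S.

The moduli are pairwise coprime; N = 53·27·59 = 84429.
N/53 = 1593; 1593 ≡ 3 (mod 53); 3·18 ≡ 1, so inverse 18.
N/27 = 3127; 3127 ≡ 22 (mod 27); 22·16 ≡ 1, so inverse 16.
N/59 = 1431; 1431 ≡ 15 (mod 59); 15·4 ≡ 1, so inverse 4.
S ≡ 35·1593·18 + 2·3127·16 + 9·1431·4 = 1155170.
1155170 mod 84429 = 57593.

57593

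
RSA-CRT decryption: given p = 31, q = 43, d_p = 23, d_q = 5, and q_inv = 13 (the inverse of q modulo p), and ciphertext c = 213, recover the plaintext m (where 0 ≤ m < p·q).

742

m₁ = c^(d_p) mod p: c ≡ 27 (mod 31), and 27^23 mod 31 = 29.
m₂ = c^(d_q) mod q: c ≡ 41 (mod 43), and 41^5 mod 43 = 11.
h = q_inv·(m₁ − m₂) mod p = 13·(29 − 11) mod 31 = 17.
m = m₂ + h·q = 11 + 17·43 = 742.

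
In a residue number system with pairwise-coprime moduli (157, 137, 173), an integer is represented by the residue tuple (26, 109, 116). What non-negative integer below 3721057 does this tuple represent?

The moduli are pairwise coprime; N = 157·137·173 = 3721057.
N/157 = 23701; 23701 ≡ 151 (mod 157); 151·26 ≡ 1, so inverse 26.
N/137 = 27161; 27161 ≡ 35 (mod 137); 35·47 ≡ 1, so inverse 47.
N/173 = 21509; 21509 ≡ 57 (mod 173); 57·85 ≡ 1, so inverse 85.
x ≡ 26·23701·26 + 109·27161·47 + 116·21509·85 = 367246419.
367246419 mod 3721057 = 2582833.

2582833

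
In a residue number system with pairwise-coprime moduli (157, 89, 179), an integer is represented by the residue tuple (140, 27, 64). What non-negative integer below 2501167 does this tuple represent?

The moduli are pairwise coprime; N = 157·89·179 = 2501167.
N/157 = 15931; 15931 ≡ 74 (mod 157); 74·87 ≡ 1, so inverse 87.
N/89 = 28103; 28103 ≡ 68 (mod 89); 68·72 ≡ 1, so inverse 72.
N/179 = 13973; 13973 ≡ 11 (mod 179); 11·114 ≡ 1, so inverse 114.
x ≡ 140·15931·87 + 27·28103·72 + 64·13973·114 = 350618820.
350618820 mod 2501167 = 455440.

455440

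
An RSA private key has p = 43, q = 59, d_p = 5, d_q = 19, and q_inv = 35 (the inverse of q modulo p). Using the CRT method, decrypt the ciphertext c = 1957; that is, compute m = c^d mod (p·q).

2275

m₁ = c^(d_p) mod p: c ≡ 22 (mod 43), and 22^5 mod 43 = 39.
m₂ = c^(d_q) mod q: c ≡ 10 (mod 59), and 10^19 mod 59 = 33.
h = q_inv·(m₁ − m₂) mod p = 35·(39 − 33) mod 43 = 38.
m = m₂ + h·q = 33 + 38·59 = 2275.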